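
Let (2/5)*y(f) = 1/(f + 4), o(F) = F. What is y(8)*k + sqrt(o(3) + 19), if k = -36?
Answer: -15/2 + sqrt(22) ≈ -2.8096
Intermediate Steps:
y(f) = 5/(2*(4 + f)) (y(f) = 5/(2*(f + 4)) = 5/(2*(4 + f)))
y(8)*k + sqrt(o(3) + 19) = (5/(2*(4 + 8)))*(-36) + sqrt(3 + 19) = ((5/2)/12)*(-36) + sqrt(22) = ((5/2)*(1/12))*(-36) + sqrt(22) = (5/24)*(-36) + sqrt(22) = -15/2 + sqrt(22)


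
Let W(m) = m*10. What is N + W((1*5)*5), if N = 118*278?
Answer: 33054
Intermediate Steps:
W(m) = 10*m
N = 32804
N + W((1*5)*5) = 32804 + 10*((1*5)*5) = 32804 + 10*(5*5) = 32804 + 10*25 = 32804 + 250 = 33054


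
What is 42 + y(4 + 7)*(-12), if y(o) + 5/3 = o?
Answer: -70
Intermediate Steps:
y(o) = -5/3 + o
42 + y(4 + 7)*(-12) = 42 + (-5/3 + (4 + 7))*(-12) = 42 + (-5/3 + 11)*(-12) = 42 + (28/3)*(-12) = 42 - 112 = -70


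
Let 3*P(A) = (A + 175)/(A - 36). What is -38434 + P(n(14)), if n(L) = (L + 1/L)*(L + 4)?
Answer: -175371344/4563 ≈ -38433.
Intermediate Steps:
n(L) = (4 + L)*(L + 1/L) (n(L) = (L + 1/L)*(4 + L) = (4 + L)*(L + 1/L))
P(A) = (175 + A)/(3*(-36 + A)) (P(A) = ((A + 175)/(A - 36))/3 = ((175 + A)/(-36 + A))/3 = (175 + A)/(3*(-36 + A)))
-38434 + P(n(14)) = -38434 + (175 + (1 + 14² + 4*14 + 4/14))/(3*(-36 + (1 + 14² + 4*14 + 4/14))) = -38434 + (175 + (1 + 196 + 56 + 4*(1/14)))/(3*(-36 + (1 + 196 + 56 + 4*(1/14)))) = -38434 + (175 + (1 + 196 + 56 + 2/7))/(3*(-36 + (1 + 196 + 56 + 2/7))) = -38434 + (175 + 1773/7)/(3*(-36 + 1773/7)) = -38434 + (⅓)*(2998/7)/(1521/7) = -38434 + (⅓)*(7/1521)*(2998/7) = -38434 + 2998/4563 = -175371344/4563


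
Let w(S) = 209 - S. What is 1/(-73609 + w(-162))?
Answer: -1/73238 ≈ -1.3654e-5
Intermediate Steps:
1/(-73609 + w(-162)) = 1/(-73609 + (209 - 1*(-162))) = 1/(-73609 + (209 + 162)) = 1/(-73609 + 371) = 1/(-73238) = -1/73238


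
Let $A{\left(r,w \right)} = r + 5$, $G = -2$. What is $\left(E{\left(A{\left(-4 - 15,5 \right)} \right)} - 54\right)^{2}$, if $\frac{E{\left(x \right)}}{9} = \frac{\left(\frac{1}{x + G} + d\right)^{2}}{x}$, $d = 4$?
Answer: $\frac{1072628001}{262144} \approx 4091.8$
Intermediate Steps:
$A{\left(r,w \right)} = 5 + r$
$E{\left(x \right)} = \frac{9 \left(4 + \frac{1}{-2 + x}\right)^{2}}{x}$ ($E{\left(x \right)} = 9 \frac{\left(\frac{1}{x - 2} + 4\right)^{2}}{x} = 9 \frac{\left(\frac{1}{-2 + x} + 4\right)^{2}}{x} = 9 \frac{\left(4 + \frac{1}{-2 + x}\right)^{2}}{x} = \frac{9 \left(4 + \frac{1}{-2 + x}\right)^{2}}{x}$)
$\left(E{\left(A{\left(-4 - 15,5 \right)} \right)} - 54\right)^{2} = \left(\frac{9 \left(-7 + 4 \left(5 - 19\right)\right)^{2}}{\left(5 - 19\right) \left(-2 + \left(5 - 19\right)\right)^{2}} - 54\right)^{2} = \left(\frac{9 \left(-7 + 4 \left(-14\right)\right)^{2}}{\left(-14\right) \left(-2 - 14\right)^{2}} - 54\right)^{2} = \left(9 \left(- \frac{1}{14}\right) \left(-7 - 56\right)^{2} \cdot \frac{1}{256} - 54\right)^{2} = \left(9 \left(- \frac{1}{14}\right) \left(-63\right)^{2} \cdot \frac{1}{256} - 54\right)^{2} = \left(9 \left(- \frac{1}{14}\right) 3969 \cdot \frac{1}{256} - 54\right)^{2} = \left(- \frac{5103}{512} - 54\right)^{2} = \left(- \frac{32751}{512}\right)^{2} = \frac{1072628001}{262144}$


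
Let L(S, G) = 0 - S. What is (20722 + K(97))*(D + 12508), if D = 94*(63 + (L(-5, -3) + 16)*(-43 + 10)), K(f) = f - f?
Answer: -967966064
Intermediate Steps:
K(f) = 0
L(S, G) = -S
D = -59220 (D = 94*(63 + (-1*(-5) + 16)*(-43 + 10)) = 94*(63 + (5 + 16)*(-33)) = 94*(63 + 21*(-33)) = 94*(63 - 693) = 94*(-630) = -59220)
(20722 + K(97))*(D + 12508) = (20722 + 0)*(-59220 + 12508) = 20722*(-46712) = -967966064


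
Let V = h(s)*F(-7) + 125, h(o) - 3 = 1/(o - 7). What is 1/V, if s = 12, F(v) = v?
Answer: 5/513 ≈ 0.0097466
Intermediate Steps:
h(o) = 3 + 1/(-7 + o) (h(o) = 3 + 1/(o - 7) = 3 + 1/(-7 + o))
V = 513/5 (V = ((-20 + 3*12)/(-7 + 12))*(-7) + 125 = ((-20 + 36)/5)*(-7) + 125 = ((⅕)*16)*(-7) + 125 = (16/5)*(-7) + 125 = -112/5 + 125 = 513/5 ≈ 102.60)
1/V = 1/(513/5) = 5/513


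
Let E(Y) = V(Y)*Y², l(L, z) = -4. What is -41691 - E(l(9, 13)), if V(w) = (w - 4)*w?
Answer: -42203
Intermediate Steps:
V(w) = w*(-4 + w) (V(w) = (-4 + w)*w = w*(-4 + w))
E(Y) = Y³*(-4 + Y) (E(Y) = (Y*(-4 + Y))*Y² = Y³*(-4 + Y))
-41691 - E(l(9, 13)) = -41691 - (-4)³*(-4 - 4) = -41691 - (-64)*(-8) = -41691 - 1*512 = -41691 - 512 = -42203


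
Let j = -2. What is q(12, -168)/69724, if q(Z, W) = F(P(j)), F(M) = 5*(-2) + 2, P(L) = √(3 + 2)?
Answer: -2/17431 ≈ -0.00011474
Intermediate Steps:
P(L) = √5
F(M) = -8 (F(M) = -10 + 2 = -8)
q(Z, W) = -8
q(12, -168)/69724 = -8/69724 = -8*1/69724 = -2/17431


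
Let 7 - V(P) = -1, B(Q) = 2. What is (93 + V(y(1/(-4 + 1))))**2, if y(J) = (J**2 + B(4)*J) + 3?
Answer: 10201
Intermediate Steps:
y(J) = 3 + J**2 + 2*J (y(J) = (J**2 + 2*J) + 3 = 3 + J**2 + 2*J)
V(P) = 8 (V(P) = 7 - 1*(-1) = 7 + 1 = 8)
(93 + V(y(1/(-4 + 1))))**2 = (93 + 8)**2 = 101**2 = 10201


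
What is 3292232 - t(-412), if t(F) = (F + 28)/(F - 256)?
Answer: 549802648/167 ≈ 3.2922e+6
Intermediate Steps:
t(F) = (28 + F)/(-256 + F)
3292232 - t(-412) = 3292232 - (28 - 412)/(-256 - 412) = 3292232 - (-384)/(-668) = 3292232 - (-1)*(-384)/668 = 3292232 - 1*96/167 = 3292232 - 96/167 = 549802648/167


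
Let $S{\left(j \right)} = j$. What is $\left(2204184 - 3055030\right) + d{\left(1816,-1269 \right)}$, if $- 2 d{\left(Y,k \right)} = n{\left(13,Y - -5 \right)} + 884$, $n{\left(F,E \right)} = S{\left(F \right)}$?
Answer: $- \frac{1702589}{2} \approx -8.5129 \cdot 10^{5}$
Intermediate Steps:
$n{\left(F,E \right)} = F$
$d{\left(Y,k \right)} = - \frac{897}{2}$ ($d{\left(Y,k \right)} = - \frac{13 + 884}{2} = \left(- \frac{1}{2}\right) 897 = - \frac{897}{2}$)
$\left(2204184 - 3055030\right) + d{\left(1816,-1269 \right)} = \left(2204184 - 3055030\right) - \frac{897}{2} = -850846 - \frac{897}{2} = - \frac{1702589}{2}$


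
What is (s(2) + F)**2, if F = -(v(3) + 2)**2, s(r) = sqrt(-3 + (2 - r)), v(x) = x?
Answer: (25 - I*sqrt(3))**2 ≈ 622.0 - 86.603*I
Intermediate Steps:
s(r) = sqrt(-1 - r)
F = -25 (F = -(3 + 2)**2 = -1*5**2 = -1*25 = -25)
(s(2) + F)**2 = (sqrt(-1 - 1*2) - 25)**2 = (sqrt(-1 - 2) - 25)**2 = (sqrt(-3) - 25)**2 = (I*sqrt(3) - 25)**2 = (-25 + I*sqrt(3))**2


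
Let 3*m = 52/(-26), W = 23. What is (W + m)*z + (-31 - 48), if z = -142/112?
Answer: -18029/168 ≈ -107.32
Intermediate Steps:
m = -2/3 (m = (52/(-26))/3 = (52*(-1/26))/3 = (1/3)*(-2) = -2/3 ≈ -0.66667)
z = -71/56 (z = -142*1/112 = -71/56 ≈ -1.2679)
(W + m)*z + (-31 - 48) = (23 - 2/3)*(-71/56) + (-31 - 48) = (67/3)*(-71/56) - 79 = -4757/168 - 79 = -18029/168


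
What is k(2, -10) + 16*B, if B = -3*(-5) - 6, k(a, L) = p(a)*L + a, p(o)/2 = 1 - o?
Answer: 166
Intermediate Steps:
p(o) = 2 - 2*o (p(o) = 2*(1 - o) = 2 - 2*o)
k(a, L) = a + L*(2 - 2*a) (k(a, L) = (2 - 2*a)*L + a = L*(2 - 2*a) + a = a + L*(2 - 2*a))
B = 9 (B = 15 - 6 = 9)
k(2, -10) + 16*B = (2 - 2*(-10)*(-1 + 2)) + 16*9 = (2 - 2*(-10)*1) + 144 = (2 + 20) + 144 = 22 + 144 = 166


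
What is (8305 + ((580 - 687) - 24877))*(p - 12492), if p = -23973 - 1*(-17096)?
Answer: 323055551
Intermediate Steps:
p = -6877 (p = -23973 + 17096 = -6877)
(8305 + ((580 - 687) - 24877))*(p - 12492) = (8305 + ((580 - 687) - 24877))*(-6877 - 12492) = (8305 + (-107 - 24877))*(-19369) = (8305 - 24984)*(-19369) = -16679*(-19369) = 323055551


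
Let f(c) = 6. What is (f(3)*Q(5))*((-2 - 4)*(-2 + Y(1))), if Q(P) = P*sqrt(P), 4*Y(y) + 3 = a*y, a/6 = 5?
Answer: -855*sqrt(5) ≈ -1911.8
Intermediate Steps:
a = 30 (a = 6*5 = 30)
Y(y) = -3/4 + 15*y/2 (Y(y) = -3/4 + (30*y)/4 = -3/4 + 15*y/2)
Q(P) = P**(3/2)
(f(3)*Q(5))*((-2 - 4)*(-2 + Y(1))) = (6*5**(3/2))*((-2 - 4)*(-2 + (-3/4 + (15/2)*1))) = (6*(5*sqrt(5)))*(-6*(-2 + (-3/4 + 15/2))) = (30*sqrt(5))*(-6*(-2 + 27/4)) = (30*sqrt(5))*(-6*19/4) = (30*sqrt(5))*(-57/2) = -855*sqrt(5)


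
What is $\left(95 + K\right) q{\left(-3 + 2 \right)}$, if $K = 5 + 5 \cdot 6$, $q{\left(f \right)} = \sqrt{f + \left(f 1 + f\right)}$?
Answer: $130 i \sqrt{3} \approx 225.17 i$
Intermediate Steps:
$q{\left(f \right)} = \sqrt{3} \sqrt{f}$ ($q{\left(f \right)} = \sqrt{f + \left(f + f\right)} = \sqrt{f + 2 f} = \sqrt{3 f} = \sqrt{3} \sqrt{f}$)
$K = 35$ ($K = 5 + 30 = 35$)
$\left(95 + K\right) q{\left(-3 + 2 \right)} = \left(95 + 35\right) \sqrt{3} \sqrt{-3 + 2} = 130 \sqrt{3} \sqrt{-1} = 130 \sqrt{3} i = 130 i \sqrt{3}$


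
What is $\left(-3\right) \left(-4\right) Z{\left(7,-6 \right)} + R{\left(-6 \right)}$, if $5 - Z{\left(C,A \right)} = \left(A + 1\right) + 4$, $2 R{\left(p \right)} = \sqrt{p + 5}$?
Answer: $72 + \frac{i}{2} \approx 72.0 + 0.5 i$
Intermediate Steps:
$R{\left(p \right)} = \frac{\sqrt{5 + p}}{2}$ ($R{\left(p \right)} = \frac{\sqrt{p + 5}}{2} = \frac{\sqrt{5 + p}}{2}$)
$Z{\left(C,A \right)} = - A$ ($Z{\left(C,A \right)} = 5 - \left(\left(A + 1\right) + 4\right) = 5 - \left(\left(1 + A\right) + 4\right) = 5 - \left(5 + A\right) = - A$)
$\left(-3\right) \left(-4\right) Z{\left(7,-6 \right)} + R{\left(-6 \right)} = \left(-3\right) \left(-4\right) \left(\left(-1\right) \left(-6\right)\right) + \frac{\sqrt{5 - 6}}{2} = 12 \cdot 6 + \frac{\sqrt{-1}}{2} = 72 + \frac{i}{2}$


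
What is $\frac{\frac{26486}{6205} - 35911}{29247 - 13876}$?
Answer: $- \frac{13105957}{5610415} \approx -2.336$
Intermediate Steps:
$\frac{\frac{26486}{6205} - 35911}{29247 - 13876} = \frac{26486 \cdot \frac{1}{6205} - 35911}{29247 + \left(-18039 + 4163\right)} = \frac{\frac{1558}{365} - 35911}{29247 - 13876} = - \frac{13105957}{365 \cdot 15371} = \left(- \frac{13105957}{365}\right) \frac{1}{15371} = - \frac{13105957}{5610415}$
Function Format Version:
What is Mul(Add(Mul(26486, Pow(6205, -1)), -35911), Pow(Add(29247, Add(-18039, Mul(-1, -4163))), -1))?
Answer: Rational(-13105957, 5610415) ≈ -2.3360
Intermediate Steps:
Mul(Add(Mul(26486, Pow(6205, -1)), -35911), Pow(Add(29247, Add(-18039, Mul(-1, -4163))), -1)) = Mul(Add(Mul(26486, Rational(1, 6205)), -35911), Pow(Add(29247, Add(-18039, 4163)), -1)) = Mul(Add(Rational(1558, 365), -35911), Pow(Add(29247, -13876), -1)) = Mul(Rational(-13105957, 365), Pow(15371, -1)) = Mul(Rational(-13105957, 365), Rational(1, 15371)) = Rational(-13105957, 5610415)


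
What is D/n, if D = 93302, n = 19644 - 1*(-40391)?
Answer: 93302/60035 ≈ 1.5541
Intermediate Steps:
n = 60035 (n = 19644 + 40391 = 60035)
D/n = 93302/60035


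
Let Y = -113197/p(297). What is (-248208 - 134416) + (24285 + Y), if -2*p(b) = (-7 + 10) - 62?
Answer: -21368395/59 ≈ -3.6218e+5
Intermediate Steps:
p(b) = 59/2 (p(b) = -((-7 + 10) - 62)/2 = -(3 - 62)/2 = -1/2*(-59) = 59/2)
Y = -226394/59 (Y = -113197/59/2 = -113197*2/59 = -226394/59 ≈ -3837.2)
(-248208 - 134416) + (24285 + Y) = (-248208 - 134416) + (24285 - 226394/59) = -382624 + 1206421/59 = -21368395/59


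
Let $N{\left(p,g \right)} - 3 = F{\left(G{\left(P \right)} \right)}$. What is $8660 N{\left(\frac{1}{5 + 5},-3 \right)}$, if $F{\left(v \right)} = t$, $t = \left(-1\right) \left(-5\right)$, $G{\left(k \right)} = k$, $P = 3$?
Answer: $69280$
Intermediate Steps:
$t = 5$
$F{\left(v \right)} = 5$
$N{\left(p,g \right)} = 8$ ($N{\left(p,g \right)} = 3 + 5 = 8$)
$8660 N{\left(\frac{1}{5 + 5},-3 \right)} = 8660 \cdot 8 = 69280$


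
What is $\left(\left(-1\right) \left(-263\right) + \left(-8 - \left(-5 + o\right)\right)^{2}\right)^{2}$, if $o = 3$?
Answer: $89401$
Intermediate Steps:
$\left(\left(-1\right) \left(-263\right) + \left(-8 - \left(-5 + o\right)\right)^{2}\right)^{2} = \left(\left(-1\right) \left(-263\right) + \left(-8 + \left(5 - 3\right)\right)^{2}\right)^{2} = \left(263 + \left(-8 + \left(5 - 3\right)\right)^{2}\right)^{2} = \left(263 + \left(-8 + 2\right)^{2}\right)^{2} = \left(263 + \left(-6\right)^{2}\right)^{2} = \left(263 + 36\right)^{2} = 299^{2} = 89401$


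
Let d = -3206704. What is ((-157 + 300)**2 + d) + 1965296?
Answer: -1220959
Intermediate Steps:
((-157 + 300)**2 + d) + 1965296 = ((-157 + 300)**2 - 3206704) + 1965296 = (143**2 - 3206704) + 1965296 = (20449 - 3206704) + 1965296 = -3186255 + 1965296 = -1220959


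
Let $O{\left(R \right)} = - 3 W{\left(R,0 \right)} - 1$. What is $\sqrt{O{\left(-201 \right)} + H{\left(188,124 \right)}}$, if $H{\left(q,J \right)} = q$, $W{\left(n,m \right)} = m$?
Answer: $\sqrt{187} \approx 13.675$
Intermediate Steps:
$O{\left(R \right)} = -1$ ($O{\left(R \right)} = \left(-3\right) 0 - 1 = 0 - 1 = -1$)
$\sqrt{O{\left(-201 \right)} + H{\left(188,124 \right)}} = \sqrt{-1 + 188} = \sqrt{187}$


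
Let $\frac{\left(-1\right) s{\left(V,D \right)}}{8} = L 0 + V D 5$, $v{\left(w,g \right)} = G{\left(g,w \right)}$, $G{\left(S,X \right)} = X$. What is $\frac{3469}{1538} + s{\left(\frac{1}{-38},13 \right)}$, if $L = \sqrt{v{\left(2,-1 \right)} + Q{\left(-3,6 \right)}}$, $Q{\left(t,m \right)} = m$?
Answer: $\frac{465791}{29222} \approx 15.94$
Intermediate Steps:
$v{\left(w,g \right)} = w$
$L = 2 \sqrt{2}$ ($L = \sqrt{2 + 6} = \sqrt{8} = 2 \sqrt{2} \approx 2.8284$)
$s{\left(V,D \right)} = - 40 D V$ ($s{\left(V,D \right)} = - 8 \left(2 \sqrt{2} \cdot 0 + V D 5\right) = - 8 \left(0 + D V 5\right) = - 8 \left(0 + 5 D V\right) = - 8 \cdot 5 D V = - 40 D V$)
$\frac{3469}{1538} + s{\left(\frac{1}{-38},13 \right)} = \frac{3469}{1538} - \frac{520}{-38} = 3469 \cdot \frac{1}{1538} - 520 \left(- \frac{1}{38}\right) = \frac{3469}{1538} + \frac{260}{19} = \frac{465791}{29222}$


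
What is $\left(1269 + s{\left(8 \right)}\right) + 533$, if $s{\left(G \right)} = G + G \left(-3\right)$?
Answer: $1786$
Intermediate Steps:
$s{\left(G \right)} = - 2 G$ ($s{\left(G \right)} = G - 3 G = - 2 G$)
$\left(1269 + s{\left(8 \right)}\right) + 533 = \left(1269 - 16\right) + 533 = 1253 + 533 = 1786$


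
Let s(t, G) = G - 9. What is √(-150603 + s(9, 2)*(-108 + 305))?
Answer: I*√151982 ≈ 389.85*I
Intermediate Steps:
s(t, G) = -9 + G
√(-150603 + s(9, 2)*(-108 + 305)) = √(-150603 + (-9 + 2)*(-108 + 305)) = √(-150603 - 7*197) = √(-150603 - 1379) = √(-151982) = I*√151982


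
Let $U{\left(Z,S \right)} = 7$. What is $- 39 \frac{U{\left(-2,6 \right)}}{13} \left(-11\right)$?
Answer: $231$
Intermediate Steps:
$- 39 \frac{U{\left(-2,6 \right)}}{13} \left(-11\right) = - 39 \cdot \frac{7}{13} \left(-11\right) = - 39 \cdot 7 \cdot \frac{1}{13} \left(-11\right) = \left(-39\right) \frac{7}{13} \left(-11\right) = \left(-21\right) \left(-11\right) = 231$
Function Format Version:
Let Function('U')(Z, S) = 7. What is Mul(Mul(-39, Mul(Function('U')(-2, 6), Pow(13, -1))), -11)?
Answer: 231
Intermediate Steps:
Mul(Mul(-39, Mul(Function('U')(-2, 6), Pow(13, -1))), -11) = Mul(Mul(-39, Mul(7, Pow(13, -1))), -11) = Mul(Mul(-39, Mul(7, Rational(1, 13))), -11) = Mul(Mul(-39, Rational(7, 13)), -11) = Mul(-21, -11) = 231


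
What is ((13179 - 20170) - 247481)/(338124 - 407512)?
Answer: 63618/17347 ≈ 3.6674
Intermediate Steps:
((13179 - 20170) - 247481)/(338124 - 407512) = (-6991 - 247481)/(-69388) = -254472*(-1/69388) = 63618/17347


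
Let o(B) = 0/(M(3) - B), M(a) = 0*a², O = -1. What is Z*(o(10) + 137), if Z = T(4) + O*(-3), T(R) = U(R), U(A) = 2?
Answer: 685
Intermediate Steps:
T(R) = 2
M(a) = 0
Z = 5 (Z = 2 - 1*(-3) = 2 + 3 = 5)
o(B) = 0 (o(B) = 0/(0 - B) = 0/((-B)) = 0*(-1/B) = 0)
Z*(o(10) + 137) = 5*(0 + 137) = 5*137 = 685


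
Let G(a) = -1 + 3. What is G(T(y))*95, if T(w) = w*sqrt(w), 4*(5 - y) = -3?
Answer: 190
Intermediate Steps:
y = 23/4 (y = 5 - 1/4*(-3) = 5 + 3/4 = 23/4 ≈ 5.7500)
T(w) = w**(3/2)
G(a) = 2
G(T(y))*95 = 2*95 = 190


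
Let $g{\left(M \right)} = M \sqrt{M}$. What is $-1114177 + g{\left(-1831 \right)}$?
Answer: $-1114177 - 1831 i \sqrt{1831} \approx -1.1142 \cdot 10^{6} - 78349.0 i$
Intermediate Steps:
$g{\left(M \right)} = M^{\frac{3}{2}}$
$-1114177 + g{\left(-1831 \right)} = -1114177 + \left(-1831\right)^{\frac{3}{2}} = -1114177 - 1831 i \sqrt{1831}$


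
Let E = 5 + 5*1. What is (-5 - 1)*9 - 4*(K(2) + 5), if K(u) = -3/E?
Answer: -364/5 ≈ -72.800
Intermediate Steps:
E = 10 (E = 5 + 5 = 10)
K(u) = -3/10
(-5 - 1)*9 - 4*(K(2) + 5) = (-5 - 1)*9 - 4*(-3/10 + 5) = -6*9 - 4*47/10 = -54 - 94/5 = -364/5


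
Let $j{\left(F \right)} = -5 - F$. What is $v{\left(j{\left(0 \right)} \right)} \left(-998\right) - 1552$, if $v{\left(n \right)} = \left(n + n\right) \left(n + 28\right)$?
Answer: $227988$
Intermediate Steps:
$v{\left(n \right)} = 2 n \left(28 + n\right)$
$v{\left(j{\left(0 \right)} \right)} \left(-998\right) - 1552 = 2 \left(-5 - 0\right) \left(28 - 5\right) \left(-998\right) - 1552 = 2 \left(-5 + 0\right) \left(28 + \left(-5 + 0\right)\right) \left(-998\right) - 1552 = 2 \left(-5\right) \left(28 - 5\right) \left(-998\right) - 1552 = 2 \left(-5\right) 23 \left(-998\right) - 1552 = \left(-230\right) \left(-998\right) - 1552 = 229540 - 1552 = 227988$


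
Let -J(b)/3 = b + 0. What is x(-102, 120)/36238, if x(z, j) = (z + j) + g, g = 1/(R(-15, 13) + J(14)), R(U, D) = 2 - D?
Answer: 953/1920614 ≈ 0.00049620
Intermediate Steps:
J(b) = -3*b (J(b) = -3*(b + 0) = -3*b)
g = -1/53 (g = 1/((2 - 1*13) - 3*14) = 1/((2 - 13) - 42) = 1/(-11 - 42) = 1/(-53) = -1/53 ≈ -0.018868)
x(z, j) = -1/53 + j + z (x(z, j) = (z + j) - 1/53 = (j + z) - 1/53 = -1/53 + j + z)
x(-102, 120)/36238 = (-1/53 + 120 - 102)/36238 = (953/53)*(1/36238) = 953/1920614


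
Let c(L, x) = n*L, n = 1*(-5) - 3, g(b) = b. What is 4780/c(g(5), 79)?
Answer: -239/2 ≈ -119.50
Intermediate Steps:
n = -8 (n = -5 - 3 = -8)
c(L, x) = -8*L
4780/c(g(5), 79) = 4780/((-8*5)) = 4780/(-40) = 4780*(-1/40) = -239/2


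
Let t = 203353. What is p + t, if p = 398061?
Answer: 601414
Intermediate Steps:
p + t = 398061 + 203353 = 601414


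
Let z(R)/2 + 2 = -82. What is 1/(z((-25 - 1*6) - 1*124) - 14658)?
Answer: -1/14826 ≈ -6.7449e-5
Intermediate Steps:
z(R) = -168 (z(R) = -4 + 2*(-82) = -4 - 164 = -168)
1/(z((-25 - 1*6) - 1*124) - 14658) = 1/(-168 - 14658) = 1/(-14826) = -1/14826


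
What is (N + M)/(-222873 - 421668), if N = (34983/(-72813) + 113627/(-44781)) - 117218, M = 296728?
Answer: -15007883547604/53887576702707 ≈ -0.27850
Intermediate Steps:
N = -9800395304852/83606127 (N = (34983*(-1/72813) + 113627*(-1/44781)) - 117218 = (-897/1867 - 113627/44781) - 117218 = -252310166/83606127 - 117218 = -9800395304852/83606127 ≈ -1.1722e+5)
(N + M)/(-222873 - 421668) = (-9800395304852/83606127 + 296728)/(-222873 - 421668) = (15007883547604/83606127)/(-644541) = (15007883547604/83606127)*(-1/644541) = -15007883547604/53887576702707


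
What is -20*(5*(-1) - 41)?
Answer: 920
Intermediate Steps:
-20*(5*(-1) - 41) = -20*(-5 - 41) = -20*(-46) = 920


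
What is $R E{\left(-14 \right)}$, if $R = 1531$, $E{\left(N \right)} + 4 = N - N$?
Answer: $-6124$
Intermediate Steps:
$E{\left(N \right)} = -4$ ($E{\left(N \right)} = -4 + \left(N - N\right) = -4 + 0 = -4$)
$R E{\left(-14 \right)} = 1531 \left(-4\right) = -6124$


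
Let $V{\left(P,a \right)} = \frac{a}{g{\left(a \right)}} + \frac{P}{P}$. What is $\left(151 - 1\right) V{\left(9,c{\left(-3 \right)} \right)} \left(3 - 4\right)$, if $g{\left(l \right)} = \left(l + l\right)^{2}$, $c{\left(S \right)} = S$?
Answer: $- \frac{275}{2} \approx -137.5$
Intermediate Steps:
$g{\left(l \right)} = 4 l^{2}$ ($g{\left(l \right)} = \left(2 l\right)^{2} = 4 l^{2}$)
$V{\left(P,a \right)} = 1 + \frac{1}{4 a}$ ($V{\left(P,a \right)} = \frac{a}{4 a^{2}} + \frac{P}{P} = a \frac{1}{4 a^{2}} + 1 = \frac{1}{4 a} + 1 = 1 + \frac{1}{4 a}$)
$\left(151 - 1\right) V{\left(9,c{\left(-3 \right)} \right)} \left(3 - 4\right) = \left(151 - 1\right) \frac{\frac{1}{4} - 3}{-3} \left(3 - 4\right) = 150 \left(- \frac{1}{3}\right) \left(- \frac{11}{4}\right) \left(3 - 4\right) = 150 \cdot \frac{11}{12} \left(-1\right) = 150 \left(- \frac{11}{12}\right) = - \frac{275}{2}$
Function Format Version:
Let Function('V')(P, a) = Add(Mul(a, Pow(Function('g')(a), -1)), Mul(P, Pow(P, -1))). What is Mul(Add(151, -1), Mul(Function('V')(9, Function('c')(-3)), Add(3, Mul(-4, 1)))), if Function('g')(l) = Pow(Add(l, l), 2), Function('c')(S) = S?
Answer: Rational(-275, 2) ≈ -137.50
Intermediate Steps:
Function('g')(l) = Mul(4, Pow(l, 2)) (Function('g')(l) = Pow(Mul(2, l), 2) = Mul(4, Pow(l, 2)))
Function('V')(P, a) = Add(1, Mul(Rational(1, 4), Pow(a, -1))) (Function('V')(P, a) = Add(Mul(a, Pow(Mul(4, Pow(a, 2)), -1)), Mul(P, Pow(P, -1))) = Add(Mul(a, Mul(Rational(1, 4), Pow(a, -2))), 1) = Add(Mul(Rational(1, 4), Pow(a, -1)), 1) = Add(1, Mul(Rational(1, 4), Pow(a, -1))))
Mul(Add(151, -1), Mul(Function('V')(9, Function('c')(-3)), Add(3, Mul(-4, 1)))) = Mul(Add(151, -1), Mul(Mul(Pow(-3, -1), Add(Rational(1, 4), -3)), Add(3, Mul(-4, 1)))) = Mul(150, Mul(Mul(Rational(-1, 3), Rational(-11, 4)), Add(3, -4))) = Mul(150, Mul(Rational(11, 12), -1)) = Mul(150, Rational(-11, 12)) = Rational(-275, 2)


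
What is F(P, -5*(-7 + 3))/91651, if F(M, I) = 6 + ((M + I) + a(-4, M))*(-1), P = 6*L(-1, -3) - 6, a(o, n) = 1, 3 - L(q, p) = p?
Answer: -45/91651 ≈ -0.00049099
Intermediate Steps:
L(q, p) = 3 - p
P = 30 (P = 6*(3 - 1*(-3)) - 6 = 6*(3 + 3) - 6 = 6*6 - 6 = 36 - 6 = 30)
F(M, I) = 5 - I - M (F(M, I) = 6 + ((M + I) + 1)*(-1) = 6 + ((I + M) + 1)*(-1) = 6 + (1 + I + M)*(-1) = 6 + (-1 - I - M) = 5 - I - M)
F(P, -5*(-7 + 3))/91651 = (5 - (-5)*(-7 + 3) - 1*30)/91651 = (5 - (-5)*(-4) - 30)*(1/91651) = (5 - 1*20 - 30)*(1/91651) = (5 - 20 - 30)*(1/91651) = -45*1/91651 = -45/91651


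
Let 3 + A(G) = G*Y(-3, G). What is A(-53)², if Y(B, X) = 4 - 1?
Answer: 26244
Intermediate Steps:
Y(B, X) = 3
A(G) = -3 + 3*G (A(G) = -3 + G*3 = -3 + 3*G)
A(-53)² = (-3 + 3*(-53))² = (-3 - 159)² = (-162)² = 26244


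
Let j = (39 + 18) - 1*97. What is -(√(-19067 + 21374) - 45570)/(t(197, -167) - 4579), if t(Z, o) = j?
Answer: -1470/149 + √2307/4619 ≈ -9.8554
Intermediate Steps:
j = -40 (j = 57 - 97 = -40)
t(Z, o) = -40
-(√(-19067 + 21374) - 45570)/(t(197, -167) - 4579) = -(√(-19067 + 21374) - 45570)/(-40 - 4579) = -(√2307 - 45570)/(-4619) = -(-45570 + √2307)*(-1)/4619 = -(1470/149 - √2307/4619) = -1470/149 + √2307/4619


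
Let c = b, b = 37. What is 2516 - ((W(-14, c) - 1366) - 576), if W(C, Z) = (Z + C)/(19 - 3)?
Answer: 71305/16 ≈ 4456.6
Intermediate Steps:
c = 37
W(C, Z) = C/16 + Z/16 (W(C, Z) = (C + Z)/16 = (C + Z)*(1/16) = C/16 + Z/16)
2516 - ((W(-14, c) - 1366) - 576) = 2516 - ((((1/16)*(-14) + (1/16)*37) - 1366) - 576) = 2516 - (((-7/8 + 37/16) - 1366) - 576) = 2516 - ((23/16 - 1366) - 576) = 2516 - (-21833/16 - 576) = 2516 - 1*(-31049/16) = 2516 + 31049/16 = 71305/16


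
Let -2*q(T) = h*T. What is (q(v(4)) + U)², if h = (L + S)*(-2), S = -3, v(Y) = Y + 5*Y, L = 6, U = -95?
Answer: 529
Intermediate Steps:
v(Y) = 6*Y
h = -6 (h = (6 - 3)*(-2) = 3*(-2) = -6)
q(T) = 3*T (q(T) = -(-3)*T = 3*T)
(q(v(4)) + U)² = (3*(6*4) - 95)² = (3*24 - 95)² = (72 - 95)² = (-23)² = 529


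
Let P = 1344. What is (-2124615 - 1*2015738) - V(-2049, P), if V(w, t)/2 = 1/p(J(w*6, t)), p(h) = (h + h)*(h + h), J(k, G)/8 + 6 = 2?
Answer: -8479442945/2048 ≈ -4.1404e+6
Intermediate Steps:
J(k, G) = -32 (J(k, G) = -48 + 8*2 = -48 + 16 = -32)
p(h) = 4*h**2 (p(h) = (2*h)*(2*h) = 4*h**2)
V(w, t) = 1/2048 (V(w, t) = 2/((4*(-32)**2)) = 2/((4*1024)) = 2/4096 = 2*(1/4096) = 1/2048)
(-2124615 - 1*2015738) - V(-2049, P) = (-2124615 - 1*2015738) - 1*1/2048 = (-2124615 - 2015738) - 1/2048 = -4140353 - 1/2048 = -8479442945/2048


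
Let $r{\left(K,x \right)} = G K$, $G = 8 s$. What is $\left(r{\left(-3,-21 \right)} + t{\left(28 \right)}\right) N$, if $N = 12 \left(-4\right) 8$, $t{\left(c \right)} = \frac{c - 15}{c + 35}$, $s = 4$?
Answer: $\frac{772480}{21} \approx 36785.0$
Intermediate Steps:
$G = 32$ ($G = 8 \cdot 4 = 32$)
$r{\left(K,x \right)} = 32 K$
$t{\left(c \right)} = \frac{-15 + c}{35 + c}$
$N = -384$ ($N = \left(-48\right) 8 = -384$)
$\left(r{\left(-3,-21 \right)} + t{\left(28 \right)}\right) N = \left(32 \left(-3\right) + \frac{-15 + 28}{35 + 28}\right) \left(-384\right) = \left(-96 + \frac{1}{63} \cdot 13\right) \left(-384\right) = \left(-96 + \frac{13}{63}\right) \left(-384\right) = \left(- \frac{6035}{63}\right) \left(-384\right) = \frac{772480}{21}$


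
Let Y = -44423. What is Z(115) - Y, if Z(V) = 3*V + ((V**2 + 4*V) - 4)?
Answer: 58449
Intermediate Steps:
Z(V) = -4 + V**2 + 7*V (Z(V) = 3*V + (-4 + V**2 + 4*V) = -4 + V**2 + 7*V)
Z(115) - Y = (-4 + 115**2 + 7*115) - 1*(-44423) = (-4 + 13225 + 805) + 44423 = 14026 + 44423 = 58449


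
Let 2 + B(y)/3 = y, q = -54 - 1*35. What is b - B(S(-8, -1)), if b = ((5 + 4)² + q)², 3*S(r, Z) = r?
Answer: 78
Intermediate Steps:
S(r, Z) = r/3
q = -89 (q = -54 - 35 = -89)
B(y) = -6 + 3*y
b = 64 (b = ((5 + 4)² - 89)² = (9² - 89)² = (81 - 89)² = (-8)² = 64)
b - B(S(-8, -1)) = 64 - (-6 + 3*((⅓)*(-8))) = 64 - (-6 + 3*(-8/3)) = 64 - (-6 - 8) = 64 - 1*(-14) = 64 + 14 = 78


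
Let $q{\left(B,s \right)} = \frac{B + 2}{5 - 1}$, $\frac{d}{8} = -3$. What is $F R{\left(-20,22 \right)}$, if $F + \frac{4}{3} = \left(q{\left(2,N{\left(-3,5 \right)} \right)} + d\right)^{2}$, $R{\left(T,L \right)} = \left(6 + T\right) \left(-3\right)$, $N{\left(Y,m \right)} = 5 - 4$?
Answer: $22162$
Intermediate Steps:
$N{\left(Y,m \right)} = 1$
$d = -24$ ($d = 8 \left(-3\right) = -24$)
$R{\left(T,L \right)} = -18 - 3 T$
$q{\left(B,s \right)} = \frac{1}{2} + \frac{B}{4}$ ($q{\left(B,s \right)} = \frac{2 + B}{4} = \left(2 + B\right) \frac{1}{4} = \frac{1}{2} + \frac{B}{4}$)
$F = \frac{1583}{3}$ ($F = - \frac{4}{3} + \left(\left(\frac{1}{2} + \frac{1}{4} \cdot 2\right) - 24\right)^{2} = - \frac{4}{3} + \left(\left(\frac{1}{2} + \frac{1}{2}\right) - 24\right)^{2} = - \frac{4}{3} + \left(1 - 24\right)^{2} = - \frac{4}{3} + \left(-23\right)^{2} = - \frac{4}{3} + 529 = \frac{1583}{3} \approx 527.67$)
$F R{\left(-20,22 \right)} = \frac{1583 \left(-18 - -60\right)}{3} = \frac{1583 \left(-18 + 60\right)}{3} = \frac{1583}{3} \cdot 42 = 22162$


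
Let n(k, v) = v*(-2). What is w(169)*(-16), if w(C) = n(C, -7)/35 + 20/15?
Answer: -416/15 ≈ -27.733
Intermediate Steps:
n(k, v) = -2*v
w(C) = 26/15 (w(C) = -2*(-7)/35 + 20/15 = 14*(1/35) + 20*(1/15) = ⅖ + 4/3 = 26/15)
w(169)*(-16) = (26/15)*(-16) = -416/15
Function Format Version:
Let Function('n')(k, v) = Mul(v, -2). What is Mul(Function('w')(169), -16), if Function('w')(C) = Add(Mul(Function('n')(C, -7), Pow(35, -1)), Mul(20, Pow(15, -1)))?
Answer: Rational(-416, 15) ≈ -27.733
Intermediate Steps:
Function('n')(k, v) = Mul(-2, v)
Function('w')(C) = Rational(26, 15) (Function('w')(C) = Add(Mul(Mul(-2, -7), Pow(35, -1)), Mul(20, Pow(15, -1))) = Add(Mul(14, Rational(1, 35)), Mul(20, Rational(1, 15))) = Add(Rational(2, 5), Rational(4, 3)) = Rational(26, 15))
Mul(Function('w')(169), -16) = Mul(Rational(26, 15), -16) = Rational(-416, 15)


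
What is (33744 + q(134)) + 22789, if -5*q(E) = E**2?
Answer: 264709/5 ≈ 52942.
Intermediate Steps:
q(E) = -E**2/5
(33744 + q(134)) + 22789 = (33744 - 1/5*134**2) + 22789 = (33744 - 1/5*17956) + 22789 = (33744 - 17956/5) + 22789 = 150764/5 + 22789 = 264709/5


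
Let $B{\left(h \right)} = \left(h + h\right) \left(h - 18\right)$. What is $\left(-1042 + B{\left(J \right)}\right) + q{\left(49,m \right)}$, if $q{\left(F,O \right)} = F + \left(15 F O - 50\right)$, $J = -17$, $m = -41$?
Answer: $-29988$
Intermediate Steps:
$q{\left(F,O \right)} = -50 + F + 15 F O$ ($q{\left(F,O \right)} = F + \left(15 F O - 50\right) = F + \left(-50 + 15 F O\right) = -50 + F + 15 F O$)
$B{\left(h \right)} = 2 h \left(-18 + h\right)$
$\left(-1042 + B{\left(J \right)}\right) + q{\left(49,m \right)} = \left(-1042 + 2 \left(-17\right) \left(-18 - 17\right)\right) + \left(-50 + 49 + 15 \cdot 49 \left(-41\right)\right) = \left(-1042 + 2 \left(-17\right) \left(-35\right)\right) - 30136 = \left(-1042 + 1190\right) - 30136 = 148 - 30136 = -29988$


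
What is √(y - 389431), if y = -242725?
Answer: 2*I*√158039 ≈ 795.08*I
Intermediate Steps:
√(y - 389431) = √(-242725 - 389431) = √(-632156) = 2*I*√158039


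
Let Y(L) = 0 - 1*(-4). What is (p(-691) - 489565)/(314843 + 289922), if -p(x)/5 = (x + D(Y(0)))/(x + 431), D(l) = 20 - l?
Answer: -727373/898508 ≈ -0.80953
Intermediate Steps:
Y(L) = 4 (Y(L) = 0 + 4 = 4)
p(x) = -5*(16 + x)/(431 + x) (p(x) = -5*(x + (20 - 1*4))/(x + 431) = -5*(x + (20 - 4))/(431 + x) = -5*(x + 16)/(431 + x) = -5*(16 + x)/(431 + x))
(p(-691) - 489565)/(314843 + 289922) = (5*(-16 - 1*(-691))/(431 - 691) - 489565)/(314843 + 289922) = (5*(-16 + 691)/(-260) - 489565)/604765 = (5*(-1/260)*675 - 489565)*(1/604765) = (-675/52 - 489565)*(1/604765) = -25458055/52*1/604765 = -727373/898508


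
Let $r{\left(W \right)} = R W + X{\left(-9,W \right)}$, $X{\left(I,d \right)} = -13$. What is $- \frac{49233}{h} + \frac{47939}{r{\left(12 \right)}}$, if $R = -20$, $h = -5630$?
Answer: $- \frac{257440621}{1424390} \approx -180.74$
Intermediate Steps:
$r{\left(W \right)} = -13 - 20 W$ ($r{\left(W \right)} = - 20 W - 13 = -13 - 20 W$)
$- \frac{49233}{h} + \frac{47939}{r{\left(12 \right)}} = - \frac{49233}{-5630} + \frac{47939}{-13 - 240} = \left(-49233\right) \left(- \frac{1}{5630}\right) + \frac{47939}{-13 - 240} = \frac{49233}{5630} + \frac{47939}{-253} = \frac{49233}{5630} + 47939 \left(- \frac{1}{253}\right) = \frac{49233}{5630} - \frac{47939}{253} = - \frac{257440621}{1424390}$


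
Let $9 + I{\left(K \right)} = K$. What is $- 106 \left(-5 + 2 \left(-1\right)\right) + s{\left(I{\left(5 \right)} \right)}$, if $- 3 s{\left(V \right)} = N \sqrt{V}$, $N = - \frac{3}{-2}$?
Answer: $742 - i \approx 742.0 - 1.0 i$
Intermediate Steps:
$I{\left(K \right)} = -9 + K$
$N = \frac{3}{2}$ ($N = \left(-3\right) \left(- \frac{1}{2}\right) = \frac{3}{2} \approx 1.5$)
$s{\left(V \right)} = - \frac{\sqrt{V}}{2}$ ($s{\left(V \right)} = - \frac{\frac{3}{2} \sqrt{V}}{3} = - \frac{\sqrt{V}}{2}$)
$- 106 \left(-5 + 2 \left(-1\right)\right) + s{\left(I{\left(5 \right)} \right)} = - 106 \left(-5 + 2 \left(-1\right)\right) - \frac{\sqrt{-9 + 5}}{2} = - 106 \left(-5 - 2\right) - \frac{\sqrt{-4}}{2} = \left(-106\right) \left(-7\right) - \frac{2 i}{2} = 742 - i$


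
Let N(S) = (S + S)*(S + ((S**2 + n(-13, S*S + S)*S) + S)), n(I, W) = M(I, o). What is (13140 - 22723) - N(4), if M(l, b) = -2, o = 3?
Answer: -9711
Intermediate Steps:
n(I, W) = -2
N(S) = 2*S**3 (N(S) = (S + S)*(S + ((S**2 - 2*S) + S)) = (2*S)*(S + (S**2 - S)) = (2*S)*S**2 = 2*S**3)
(13140 - 22723) - N(4) = (13140 - 22723) - 2*4**3 = -9583 - 2*64 = -9583 - 1*128 = -9583 - 128 = -9711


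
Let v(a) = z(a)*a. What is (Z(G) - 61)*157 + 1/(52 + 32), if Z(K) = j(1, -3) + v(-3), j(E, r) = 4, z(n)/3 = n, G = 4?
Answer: -395639/84 ≈ -4710.0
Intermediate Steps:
z(n) = 3*n
v(a) = 3*a² (v(a) = (3*a)*a = 3*a²)
Z(K) = 31 (Z(K) = 4 + 3*(-3)² = 4 + 3*9 = 4 + 27 = 31)
(Z(G) - 61)*157 + 1/(52 + 32) = (31 - 61)*157 + 1/(52 + 32) = -30*157 + 1/84 = -4710 + 1/84 = -395639/84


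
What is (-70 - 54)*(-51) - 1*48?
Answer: 6276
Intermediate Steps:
(-70 - 54)*(-51) - 1*48 = -124*(-51) - 48 = 6324 - 48 = 6276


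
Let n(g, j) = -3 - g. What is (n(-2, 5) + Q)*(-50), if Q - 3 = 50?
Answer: -2600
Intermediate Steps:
Q = 53 (Q = 3 + 50 = 53)
(n(-2, 5) + Q)*(-50) = ((-3 - 1*(-2)) + 53)*(-50) = ((-3 + 2) + 53)*(-50) = (-1 + 53)*(-50) = 52*(-50) = -2600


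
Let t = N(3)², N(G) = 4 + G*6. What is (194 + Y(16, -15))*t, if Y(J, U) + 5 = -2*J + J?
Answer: 83732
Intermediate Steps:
Y(J, U) = -5 - J (Y(J, U) = -5 + (-2*J + J) = -5 - J)
N(G) = 4 + 6*G
t = 484 (t = (4 + 6*3)² = (4 + 18)² = 22² = 484)
(194 + Y(16, -15))*t = (194 + (-5 - 1*16))*484 = (194 + (-5 - 16))*484 = (194 - 21)*484 = 173*484 = 83732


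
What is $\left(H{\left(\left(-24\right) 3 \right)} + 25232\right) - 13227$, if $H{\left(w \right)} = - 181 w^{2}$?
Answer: $-926299$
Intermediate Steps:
$\left(H{\left(\left(-24\right) 3 \right)} + 25232\right) - 13227 = \left(- 181 \left(\left(-24\right) 3\right)^{2} + 25232\right) - 13227 = \left(- 181 \left(-72\right)^{2} + 25232\right) - 13227 = \left(\left(-181\right) 5184 + 25232\right) - 13227 = \left(-938304 + 25232\right) - 13227 = -913072 - 13227 = -926299$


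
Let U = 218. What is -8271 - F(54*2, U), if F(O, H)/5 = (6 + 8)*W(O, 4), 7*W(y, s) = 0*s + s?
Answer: -8311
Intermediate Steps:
W(y, s) = s/7 (W(y, s) = (0*s + s)/7 = (0 + s)/7 = s/7)
F(O, H) = 40 (F(O, H) = 5*((6 + 8)*((⅐)*4)) = 5*(14*(4/7)) = 5*8 = 40)
-8271 - F(54*2, U) = -8271 - 1*40 = -8271 - 40 = -8311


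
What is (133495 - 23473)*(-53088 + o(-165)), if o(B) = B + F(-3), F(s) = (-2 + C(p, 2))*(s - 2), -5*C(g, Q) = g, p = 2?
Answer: -5857681302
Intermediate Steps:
C(g, Q) = -g/5
F(s) = 24/5 - 12*s/5 (F(s) = (-2 - ⅕*2)*(s - 2) = (-2 - ⅖)*(-2 + s) = -12*(-2 + s)/5 = 24/5 - 12*s/5)
o(B) = 12 + B (o(B) = B + (24/5 - 12/5*(-3)) = B + (24/5 + 36/5) = B + 12 = 12 + B)
(133495 - 23473)*(-53088 + o(-165)) = (133495 - 23473)*(-53088 + (12 - 165)) = 110022*(-53088 - 153) = 110022*(-53241) = -5857681302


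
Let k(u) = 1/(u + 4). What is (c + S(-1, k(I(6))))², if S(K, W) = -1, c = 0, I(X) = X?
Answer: 1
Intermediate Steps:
k(u) = 1/(4 + u)
(c + S(-1, k(I(6))))² = (0 - 1)² = (-1)² = 1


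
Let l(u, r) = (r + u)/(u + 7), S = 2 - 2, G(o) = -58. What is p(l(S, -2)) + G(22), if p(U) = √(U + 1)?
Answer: -58 + √35/7 ≈ -57.155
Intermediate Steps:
S = 0
l(u, r) = (r + u)/(7 + u)
p(U) = √(1 + U)
p(l(S, -2)) + G(22) = √(1 + (-2 + 0)/(7 + 0)) - 58 = √(1 - 2/7) - 58 = √(5/7) - 58 = √35/7 - 58 = -58 + √35/7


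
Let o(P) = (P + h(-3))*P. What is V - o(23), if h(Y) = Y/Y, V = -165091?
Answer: -165643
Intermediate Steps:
h(Y) = 1
o(P) = P*(1 + P) (o(P) = (P + 1)*P = (1 + P)*P = P*(1 + P))
V - o(23) = -165091 - 23*(1 + 23) = -165091 - 23*24 = -165091 - 1*552 = -165091 - 552 = -165643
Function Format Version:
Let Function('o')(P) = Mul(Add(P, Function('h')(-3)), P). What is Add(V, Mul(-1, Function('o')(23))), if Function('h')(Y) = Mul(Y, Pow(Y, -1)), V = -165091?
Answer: -165643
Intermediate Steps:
Function('h')(Y) = 1
Function('o')(P) = Mul(P, Add(1, P)) (Function('o')(P) = Mul(Add(P, 1), P) = Mul(Add(1, P), P) = Mul(P, Add(1, P)))
Add(V, Mul(-1, Function('o')(23))) = Add(-165091, Mul(-1, Mul(23, Add(1, 23)))) = Add(-165091, Mul(-1, Mul(23, 24))) = Add(-165091, Mul(-1, 552)) = Add(-165091, -552) = -165643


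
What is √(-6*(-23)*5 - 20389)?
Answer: I*√19699 ≈ 140.35*I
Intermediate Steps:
√(-6*(-23)*5 - 20389) = √(138*5 - 20389) = √(690 - 20389) = √(-19699) = I*√19699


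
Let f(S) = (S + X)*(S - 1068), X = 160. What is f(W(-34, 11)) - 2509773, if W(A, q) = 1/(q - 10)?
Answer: -2681560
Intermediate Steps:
W(A, q) = 1/(-10 + q)
f(S) = (-1068 + S)*(160 + S) (f(S) = (S + 160)*(S - 1068) = (160 + S)*(-1068 + S) = (-1068 + S)*(160 + S))
f(W(-34, 11)) - 2509773 = (-170880 + (1/(-10 + 11))² - 908/(-10 + 11)) - 2509773 = (-170880 + (1/1)² - 908/1) - 2509773 = (-170880 + 1² - 908*1) - 2509773 = (-170880 + 1 - 908) - 2509773 = -171787 - 2509773 = -2681560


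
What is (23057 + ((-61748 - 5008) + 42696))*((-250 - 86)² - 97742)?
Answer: -15199462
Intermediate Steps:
(23057 + ((-61748 - 5008) + 42696))*((-250 - 86)² - 97742) = (23057 + (-66756 + 42696))*((-336)² - 97742) = (23057 - 24060)*(112896 - 97742) = -1003*15154 = -15199462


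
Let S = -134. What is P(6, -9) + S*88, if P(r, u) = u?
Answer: -11801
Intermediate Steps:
P(6, -9) + S*88 = -9 - 134*88 = -9 - 11792 = -11801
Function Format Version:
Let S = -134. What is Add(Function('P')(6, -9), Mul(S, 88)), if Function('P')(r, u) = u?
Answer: -11801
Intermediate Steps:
Add(Function('P')(6, -9), Mul(S, 88)) = Add(-9, Mul(-134, 88)) = Add(-9, -11792) = -11801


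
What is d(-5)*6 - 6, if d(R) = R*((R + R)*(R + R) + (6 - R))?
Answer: -3336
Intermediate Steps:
d(R) = R*(6 - R + 4*R**2) (d(R) = R*((2*R)*(2*R) + (6 - R)) = R*(4*R**2 + (6 - R)) = R*(6 - R + 4*R**2))
d(-5)*6 - 6 = -5*(6 - 1*(-5) + 4*(-5)**2)*6 - 6 = -5*(6 + 5 + 4*25)*6 - 6 = -5*(6 + 5 + 100)*6 - 6 = -5*111*6 - 6 = -555*6 - 6 = -3330 - 6 = -3336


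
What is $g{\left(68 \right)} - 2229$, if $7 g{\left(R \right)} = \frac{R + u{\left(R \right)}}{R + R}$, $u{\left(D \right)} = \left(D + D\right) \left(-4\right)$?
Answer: $- \frac{4459}{2} \approx -2229.5$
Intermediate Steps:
$u{\left(D \right)} = - 8 D$ ($u{\left(D \right)} = 2 D \left(-4\right) = - 8 D$)
$g{\left(R \right)} = - \frac{1}{2}$ ($g{\left(R \right)} = \frac{\left(R - 8 R\right) \frac{1}{R + R}}{7} = \frac{- 7 R \frac{1}{2 R}}{7} = \frac{1}{7} \left(- \frac{7}{2}\right) = - \frac{1}{2}$)
$g{\left(68 \right)} - 2229 = - \frac{1}{2} - 2229 = - \frac{4459}{2}$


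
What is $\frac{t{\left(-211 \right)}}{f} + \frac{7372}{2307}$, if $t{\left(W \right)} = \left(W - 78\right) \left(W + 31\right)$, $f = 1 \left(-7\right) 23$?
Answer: $- \frac{118823248}{371427} \approx -319.91$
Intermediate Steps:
$f = -161$ ($f = \left(-7\right) 23 = -161$)
$t{\left(W \right)} = \left(-78 + W\right) \left(31 + W\right)$
$\frac{t{\left(-211 \right)}}{f} + \frac{7372}{2307} = \frac{-2418 + \left(-211\right)^{2} - -9917}{-161} + \frac{7372}{2307} = \left(-2418 + 44521 + 9917\right) \left(- \frac{1}{161}\right) + 7372 \cdot \frac{1}{2307} = 52020 \left(- \frac{1}{161}\right) + \frac{7372}{2307} = - \frac{52020}{161} + \frac{7372}{2307} = - \frac{118823248}{371427}$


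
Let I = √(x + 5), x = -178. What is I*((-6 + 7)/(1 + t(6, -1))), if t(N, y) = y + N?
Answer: I*√173/6 ≈ 2.1922*I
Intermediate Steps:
t(N, y) = N + y
I = I*√173 (I = √(-178 + 5) = √(-173) = I*√173 ≈ 13.153*I)
I*((-6 + 7)/(1 + t(6, -1))) = (I*√173)*((-6 + 7)/(1 + (6 - 1))) = (I*√173)*(1/(1 + 5)) = (I*√173)*(1/6) = (I*√173)*(1*(⅙)) = (I*√173)*(⅙) = I*√173/6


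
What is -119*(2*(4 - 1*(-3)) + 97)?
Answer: -13209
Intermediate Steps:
-119*(2*(4 - 1*(-3)) + 97) = -119*(2*(4 + 3) + 97) = -119*(2*7 + 97) = -119*(14 + 97) = -119*111 = -13209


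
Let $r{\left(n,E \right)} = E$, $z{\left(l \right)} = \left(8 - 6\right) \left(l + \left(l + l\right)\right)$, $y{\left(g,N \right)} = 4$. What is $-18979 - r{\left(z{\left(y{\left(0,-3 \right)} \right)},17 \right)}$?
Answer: $-18996$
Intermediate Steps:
$z{\left(l \right)} = 6 l$ ($z{\left(l \right)} = 2 \left(l + 2 l\right) = 2 \cdot 3 l = 6 l$)
$-18979 - r{\left(z{\left(y{\left(0,-3 \right)} \right)},17 \right)} = -18979 - 17 = -18996$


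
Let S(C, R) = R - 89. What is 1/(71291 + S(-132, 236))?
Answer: 1/71438 ≈ 1.3998e-5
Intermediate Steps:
S(C, R) = -89 + R
1/(71291 + S(-132, 236)) = 1/(71291 + (-89 + 236)) = 1/(71291 + 147) = 1/71438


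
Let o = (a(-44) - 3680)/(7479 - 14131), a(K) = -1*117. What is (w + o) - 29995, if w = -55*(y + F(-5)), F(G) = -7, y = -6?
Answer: -194766763/6652 ≈ -29279.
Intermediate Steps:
a(K) = -117
o = 3797/6652 (o = (-117 - 3680)/(7479 - 14131) = -3797/(-6652) = -3797*(-1/6652) = 3797/6652 ≈ 0.57081)
w = 715 (w = -55*(-6 - 7) = -55*(-13) = 715)
(w + o) - 29995 = (715 + 3797/6652) - 29995 = 4759977/6652 - 29995 = -194766763/6652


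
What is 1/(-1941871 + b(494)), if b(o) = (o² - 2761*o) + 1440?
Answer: -1/3060329 ≈ -3.2676e-7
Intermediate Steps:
b(o) = 1440 + o² - 2761*o
1/(-1941871 + b(494)) = 1/(-1941871 + (1440 + 494² - 2761*494)) = 1/(-1941871 + (1440 + 244036 - 1363934)) = 1/(-1941871 - 1118458) = 1/(-3060329) = -1/3060329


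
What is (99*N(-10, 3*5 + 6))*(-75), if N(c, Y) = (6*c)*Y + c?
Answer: 9429750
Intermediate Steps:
N(c, Y) = c + 6*Y*c (N(c, Y) = 6*Y*c + c = c + 6*Y*c)
(99*N(-10, 3*5 + 6))*(-75) = (99*(-10*(1 + 6*(3*5 + 6))))*(-75) = (99*(-10*(1 + 6*(15 + 6))))*(-75) = (99*(-10*(1 + 6*21)))*(-75) = (99*(-10*(1 + 126)))*(-75) = (99*(-10*127))*(-75) = (99*(-1270))*(-75) = -125730*(-75) = 9429750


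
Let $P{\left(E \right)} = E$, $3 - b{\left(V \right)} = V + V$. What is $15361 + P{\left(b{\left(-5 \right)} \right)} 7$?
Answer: $15452$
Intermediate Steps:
$b{\left(V \right)} = 3 - 2 V$ ($b{\left(V \right)} = 3 - \left(V + V\right) = 3 - 2 V$)
$15361 + P{\left(b{\left(-5 \right)} \right)} 7 = 15361 + \left(3 - -10\right) 7 = 15361 + \left(3 + 10\right) 7 = 15361 + 13 \cdot 7 = 15361 + 91 = 15452$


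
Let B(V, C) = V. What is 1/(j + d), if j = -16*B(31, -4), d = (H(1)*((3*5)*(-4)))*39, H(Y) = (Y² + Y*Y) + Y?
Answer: -1/7516 ≈ -0.00013305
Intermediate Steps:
H(Y) = Y + 2*Y² (H(Y) = (Y² + Y²) + Y = 2*Y² + Y = Y + 2*Y²)
d = -7020 (d = ((1*(1 + 2*1))*((3*5)*(-4)))*39 = ((1*(1 + 2))*(15*(-4)))*39 = ((1*3)*(-60))*39 = (3*(-60))*39 = -180*39 = -7020)
j = -496 (j = -16*31 = -496)
1/(j + d) = 1/(-496 - 7020) = 1/(-7516) = -1/7516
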